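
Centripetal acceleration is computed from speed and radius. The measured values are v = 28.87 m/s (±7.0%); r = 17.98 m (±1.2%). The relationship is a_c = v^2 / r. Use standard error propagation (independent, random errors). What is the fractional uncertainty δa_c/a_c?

a_c is a product of powers, so relative uncertainties combine in quadrature:
  (2·δv/v)² = (2×0.0700)² = 0.0196;  (-1·δr/r)² = (-1×0.0120)² = 0.000144
δa_c/a_c = √(0.0197) = 0.141

0.141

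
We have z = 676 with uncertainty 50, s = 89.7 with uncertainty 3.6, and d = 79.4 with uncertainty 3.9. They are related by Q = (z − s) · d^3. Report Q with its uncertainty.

(2.93 ± 0.500) × 10^8

Let u = z − s = 586. δu = √(δz² + δs²) = √(2500 + 13.0) = 50.1, so δu/u = 0.0855.
Q is then a monomial in u, d:
δQ/Q = √((δu/u)² + (3·δd/d)²) = √(0.00731 + 0.0217) = 0.170
Q = 2.93e+08, so δQ = 0.170 × 2.93e+08 = 5e+07.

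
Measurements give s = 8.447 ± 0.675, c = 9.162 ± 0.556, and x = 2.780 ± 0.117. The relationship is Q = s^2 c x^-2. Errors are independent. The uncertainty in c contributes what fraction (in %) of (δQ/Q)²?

10.1%

(δQ/Q)² = (2·δs/s)² + (1·δc/c)² + (-2·δx/x)²
  s term: (2×0.0799)² = 0.0255
  c term: (1×0.0607)² = 0.00368
  x term: (-2×0.0421)² = 0.00709
Total = 0.0363. Share from c = 0.00368/0.0363 = 0.101.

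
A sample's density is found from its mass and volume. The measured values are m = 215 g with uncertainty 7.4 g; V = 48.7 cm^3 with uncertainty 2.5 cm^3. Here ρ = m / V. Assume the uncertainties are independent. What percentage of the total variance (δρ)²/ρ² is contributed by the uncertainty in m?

31.0%

(δρ/ρ)² = (1·δm/m)² + (-1·δV/V)²
  m term: (1×0.0344)² = 0.00118
  V term: (-1×0.0513)² = 0.00264
Total = 0.00382. Share from m = 0.00118/0.00382 = 0.310.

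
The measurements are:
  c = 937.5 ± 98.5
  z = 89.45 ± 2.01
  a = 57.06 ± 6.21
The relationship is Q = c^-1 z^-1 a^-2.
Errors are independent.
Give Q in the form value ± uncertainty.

Q is a product of powers, so relative uncertainties combine in quadrature:
  (-1·δc/c)² = (-1×0.105)² = 0.0110;  (-1·δz/z)² = (-1×0.0225)² = 0.000505;  (-2·δa/a)² = (-2×0.109)² = 0.0474
δQ/Q = √(0.0589) = 0.243
Q = 3.663e-09, so δQ = 0.243 × 3.663e-09 = 8.89e-10.

(3.663 ± 0.889) × 10^-9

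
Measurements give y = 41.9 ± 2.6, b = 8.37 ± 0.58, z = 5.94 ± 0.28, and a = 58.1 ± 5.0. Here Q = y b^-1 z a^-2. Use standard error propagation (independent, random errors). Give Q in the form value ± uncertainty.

For a monomial Q ∝ y, b^-1, z, a^-2, fractional errors add in quadrature:
  (1·δy/y)² = (1×0.0621)² = 0.00385;  (-1·δb/b)² = (-1×0.0693)² = 0.00480;  (1·δz/z)² = (1×0.0471)² = 0.00222;  (-2·δa/a)² = (-2×0.0861)² = 0.0296
δQ/Q = √(0.0405) = 0.201
Q = 0.00881, so δQ = 0.201 × 0.00881 = 0.00177.

0.00881 ± 0.00177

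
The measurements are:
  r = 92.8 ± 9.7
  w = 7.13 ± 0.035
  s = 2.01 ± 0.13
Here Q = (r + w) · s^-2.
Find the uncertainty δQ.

4.00

Let u = r + w = 99.9. δu = √(δr² + δw²) = √(94.1 + 0.00123) = 9.70, so δu/u = 0.0971.
Q is then a monomial in u, s:
δQ/Q = √((δu/u)² + (-2·δs/s)²) = √(0.00942 + 0.0167) = 0.162
Q = 24.7, so δQ = 0.162 × 24.7 = 4.00.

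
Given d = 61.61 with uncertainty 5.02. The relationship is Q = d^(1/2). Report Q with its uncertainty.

Q ∝ d^(1/2), so δQ/Q = |½| · δd/d = 0.5 × 0.0815 = 0.0407.
Q = 7.849, so δQ = 0.0407 × 7.849 = 0.320.

7.849 ± 0.320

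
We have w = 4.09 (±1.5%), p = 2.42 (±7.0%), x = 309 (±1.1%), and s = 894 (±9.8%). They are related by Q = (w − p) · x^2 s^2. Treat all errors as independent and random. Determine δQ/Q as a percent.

22.5%

Let u = w − p = 1.67. δu = √(δw² + δp²) = √(0.00376 + 0.0287) = 0.180, so δu/u = 0.108.
Q is then a monomial in u, x, s:
δQ/Q = √((δu/u)² + (2·δx/x)² + (2·δs/s)²) = √(0.0116 + 0.000484 + 0.0384) = 0.225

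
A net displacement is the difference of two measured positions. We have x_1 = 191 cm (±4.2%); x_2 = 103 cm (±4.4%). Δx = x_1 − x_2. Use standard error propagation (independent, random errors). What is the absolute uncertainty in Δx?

Δx is a linear combination, so absolute uncertainties add in quadrature:
  (δx_1)² = 64.4;  (δx_2)² = 20.5
δΔx = √(84.9) = 9.21 cm

9.21 cm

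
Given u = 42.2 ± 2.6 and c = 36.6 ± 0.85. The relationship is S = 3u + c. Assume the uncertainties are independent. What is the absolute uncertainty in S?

7.85

Absolute uncertainties add in quadrature for a linear combination:
  (3·δu)² = 60.8;  (δc)² = 0.722
δS = √(61.6) = 7.85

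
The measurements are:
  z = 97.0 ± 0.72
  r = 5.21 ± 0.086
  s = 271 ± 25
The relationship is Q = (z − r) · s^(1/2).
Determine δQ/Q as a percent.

4.68%

Let u = z − r = 91.8. δu = √(δz² + δr²) = √(0.518 + 0.00740) = 0.725, so δu/u = 0.00790.
Q is then a monomial in u, s:
δQ/Q = √((δu/u)² + (½·δs/s)²) = √(6.24e-05 + 0.00213) = 0.0468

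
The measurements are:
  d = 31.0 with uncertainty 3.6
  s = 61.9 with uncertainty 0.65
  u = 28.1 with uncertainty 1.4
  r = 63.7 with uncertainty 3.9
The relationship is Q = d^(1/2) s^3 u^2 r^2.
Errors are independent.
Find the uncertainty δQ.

7.24e+11

Relative error in a monomial: (δQ/Q)² = Σ (nᵢ · δxᵢ/xᵢ)².
  (½·δd/d)² = (0.5×0.116)² = 0.00337;  (3·δs/s)² = (3×0.0105)² = 0.000992;  (2·δu/u)² = (2×0.0498)² = 0.00993;  (2·δr/r)² = (2×0.0612)² = 0.0150
δQ/Q = √(0.0293) = 0.171
Q = 4.23e+12, so δQ = 0.171 × 4.23e+12 = 7.24e+11.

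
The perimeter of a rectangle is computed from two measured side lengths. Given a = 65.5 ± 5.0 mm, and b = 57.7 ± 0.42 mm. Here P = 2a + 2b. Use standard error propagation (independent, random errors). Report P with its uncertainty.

Each term contributes (cᵢ δxᵢ)² to (δP)²:
  (2·δa)² = 100;  (2·δb)² = 0.706
δP = √(101) = 10.0 mm
P = 246 mm.

246 ± 10.0 mm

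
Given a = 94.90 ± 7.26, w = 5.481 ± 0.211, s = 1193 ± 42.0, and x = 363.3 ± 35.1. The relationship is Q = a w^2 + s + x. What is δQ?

Let p = a·w^2 = 2851. δp/p = √((1·δa/a)² + (2·δw/w)²) = √(0.00585 + 0.00593) = 0.109, so δp = 309.
Q = p + s + x: δQ = √(δp² + δs² + δx²) = √(95700 + 1760 + 1230) = 314

314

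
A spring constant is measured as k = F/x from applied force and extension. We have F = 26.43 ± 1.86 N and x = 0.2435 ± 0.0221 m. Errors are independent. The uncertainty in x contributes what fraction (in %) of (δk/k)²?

62.5%

(δk/k)² = (1·δF/F)² + (-1·δx/x)²
  F term: (1×0.0704)² = 0.00495
  x term: (-1×0.0908)² = 0.00824
Total = 0.0132. Share from x = 0.00824/0.0132 = 0.625.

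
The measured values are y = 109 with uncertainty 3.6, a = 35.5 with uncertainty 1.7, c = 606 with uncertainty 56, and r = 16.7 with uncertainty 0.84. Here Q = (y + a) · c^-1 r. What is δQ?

0.433

Let u = y + a = 144. δu = √(δy² + δa²) = √(13.0 + 2.89) = 3.98, so δu/u = 0.0276.
Q is then a monomial in u, c, r:
δQ/Q = √((δu/u)² + (-1·δc/c)² + (1·δr/r)²) = √(0.000759 + 0.00854 + 0.00253) = 0.109
Q = 3.98, so δQ = 0.109 × 3.98 = 0.433.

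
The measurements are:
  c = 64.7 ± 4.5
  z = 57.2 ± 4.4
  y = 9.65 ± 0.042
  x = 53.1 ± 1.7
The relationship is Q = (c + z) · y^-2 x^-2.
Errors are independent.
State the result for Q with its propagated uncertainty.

(4.64 ± 0.384) × 10^-4

Let u = c + z = 122. δu = √(δc² + δz²) = √(20.2 + 19.4) = 6.29, so δu/u = 0.0516.
Q is then a monomial in u, y, x:
δQ/Q = √((δu/u)² + (-2·δy/y)² + (-2·δx/x)²) = √(0.00267 + 7.58e-05 + 0.00410) = 0.0827
Q = 0.000464, so δQ = 0.0827 × 0.000464 = 3.84e-05.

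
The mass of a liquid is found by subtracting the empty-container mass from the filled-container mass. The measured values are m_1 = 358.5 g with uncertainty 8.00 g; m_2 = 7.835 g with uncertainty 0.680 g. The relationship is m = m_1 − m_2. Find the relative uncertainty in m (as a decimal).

Absolute uncertainties add in quadrature for a linear combination:
  (δm_1)² = 64.0;  (δm_2)² = 0.462
δm = √(64.5) = 8.03 g
m = 350.7 g, so δm/m = 8.03/350.7 = 0.0229.

0.0229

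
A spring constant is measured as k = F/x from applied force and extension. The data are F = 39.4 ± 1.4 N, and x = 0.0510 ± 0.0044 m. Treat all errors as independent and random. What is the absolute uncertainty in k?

72.1 N/m

Each factor contributes (exponent × relative error)² to (δk/k)²:
  (1·δF/F)² = (1×0.0355)² = 0.00126;  (-1·δx/x)² = (-1×0.0863)² = 0.00744
δk/k = √(0.00871) = 0.0933
k = 773 N/m, so δk = 0.0933 × 773 = 72.1 N/m.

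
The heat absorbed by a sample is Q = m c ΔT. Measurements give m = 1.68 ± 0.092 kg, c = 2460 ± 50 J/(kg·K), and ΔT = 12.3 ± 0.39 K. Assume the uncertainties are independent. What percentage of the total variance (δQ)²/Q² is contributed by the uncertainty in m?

(δQ/Q)² = (1·δm/m)² + (1·δc/c)² + (1·δΔT/ΔT)²
  m term: (1×0.0548)² = 0.00300
  c term: (1×0.0203)² = 0.000413
  ΔT term: (1×0.0317)² = 0.00101
Total = 0.00442. Share from m = 0.00300/0.00442 = 0.679.

67.9%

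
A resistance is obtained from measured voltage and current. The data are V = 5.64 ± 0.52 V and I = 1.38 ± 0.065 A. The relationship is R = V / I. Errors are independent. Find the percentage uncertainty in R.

10.4%

R is a product of powers, so relative uncertainties combine in quadrature:
  (1·δV/V)² = (1×0.0922)² = 0.00850;  (-1·δI/I)² = (-1×0.0471)² = 0.00222
δR/R = √(0.0107) = 0.104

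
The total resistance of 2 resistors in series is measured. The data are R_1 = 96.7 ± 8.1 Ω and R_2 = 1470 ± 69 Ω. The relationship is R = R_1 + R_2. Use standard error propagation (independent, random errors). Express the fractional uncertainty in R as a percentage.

4.43%

For a sum/difference, combine absolute errors in quadrature:
  (δR_1)² = 65.6;  (δR_2)² = 4760
δR = √(4830) = 69.5 Ω
R = 1570 Ω, so δR/R = 69.5/1570 = 0.0443.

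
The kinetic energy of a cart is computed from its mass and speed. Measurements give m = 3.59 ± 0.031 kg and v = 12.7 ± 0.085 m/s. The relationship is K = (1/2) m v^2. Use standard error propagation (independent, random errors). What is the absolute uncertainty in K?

4.61 J

Each factor contributes (exponent × relative error)² to (δK/K)²:
  (1·δm/m)² = (1×0.00864)² = 7.46e-05;  (2·δv/v)² = (2×0.00669)² = 0.000179
δK/K = √(0.000254) = 0.0159
K = 290 J, so δK = 0.0159 × 290 = 4.61 J.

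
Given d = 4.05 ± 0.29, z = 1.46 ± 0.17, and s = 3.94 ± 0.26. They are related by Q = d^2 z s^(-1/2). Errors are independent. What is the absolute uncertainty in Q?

2.26

For a monomial Q ∝ d^2, z, s^(-1/2), fractional errors add in quadrature:
  (2·δd/d)² = (2×0.0716)² = 0.0205;  (1·δz/z)² = (1×0.116)² = 0.0136;  (−½·δs/s)² = (-0.5×0.0660)² = 0.00109
δQ/Q = √(0.0352) = 0.187
Q = 12.1, so δQ = 0.187 × 12.1 = 2.26.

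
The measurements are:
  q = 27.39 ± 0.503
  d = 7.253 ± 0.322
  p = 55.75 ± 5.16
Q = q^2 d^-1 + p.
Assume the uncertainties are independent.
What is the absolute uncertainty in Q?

Let w = q^2·d^-1 = 103.4. δw/w = √((2·δq/q)² + (-1·δd/d)²) = √(0.00135 + 0.00197) = 0.0576, so δw = 5.96.
Q = w + p: δQ = √(δw² + δp²) = √(35.5 + 26.6) = 7.88

7.88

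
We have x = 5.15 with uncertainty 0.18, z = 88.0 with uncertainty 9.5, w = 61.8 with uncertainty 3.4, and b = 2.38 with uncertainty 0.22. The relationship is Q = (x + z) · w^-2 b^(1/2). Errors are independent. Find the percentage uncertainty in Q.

Let u = x + z = 93.2. δu = √(δx² + δz²) = √(0.0324 + 90.2) = 9.50, so δu/u = 0.102.
Q is then a monomial in u, w, b:
δQ/Q = √((δu/u)² + (-2·δw/w)² + (½·δb/b)²) = √(0.0104 + 0.0121 + 0.00214) = 0.157

15.7%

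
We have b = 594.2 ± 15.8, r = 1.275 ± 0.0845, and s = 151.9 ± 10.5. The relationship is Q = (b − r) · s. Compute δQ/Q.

Let u = b − r = 592.9. δu = √(δb² + δr²) = √(250 + 0.00714) = 15.8, so δu/u = 0.0266.
Q is then a monomial in u, s:
δQ/Q = √((δu/u)² + (1·δs/s)²) = √(0.000710 + 0.00478) = 0.0741

0.0741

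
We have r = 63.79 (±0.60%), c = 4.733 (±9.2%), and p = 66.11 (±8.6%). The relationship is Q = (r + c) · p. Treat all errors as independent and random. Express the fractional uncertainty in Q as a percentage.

8.64%

Let u = r + c = 68.52. δu = √(δr² + δc²) = √(0.146 + 0.190) = 0.580, so δu/u = 0.00846.
Q is then a monomial in u, p:
δQ/Q = √((δu/u)² + (1·δp/p)²) = √(7.16e-05 + 0.00740) = 0.0864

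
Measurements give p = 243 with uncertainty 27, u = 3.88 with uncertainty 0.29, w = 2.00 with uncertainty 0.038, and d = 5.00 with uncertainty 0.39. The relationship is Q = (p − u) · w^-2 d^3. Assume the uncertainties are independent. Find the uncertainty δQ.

1960

Let h = p − u = 239. δh = √(δp² + δu²) = √(729 + 0.0841) = 27.0, so δh/h = 0.113.
Q is then a monomial in h, w, d:
δQ/Q = √((δh/h)² + (-2·δw/w)² + (3·δd/d)²) = √(0.0128 + 0.00144 + 0.0548) = 0.263
Q = 7470, so δQ = 0.263 × 7470 = 1960.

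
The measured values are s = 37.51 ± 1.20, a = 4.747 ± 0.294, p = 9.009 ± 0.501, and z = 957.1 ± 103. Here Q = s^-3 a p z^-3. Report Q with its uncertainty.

For a monomial Q ∝ s^-3, a, p, z^-3, fractional errors add in quadrature:
  (-3·δs/s)² = (-3×0.0320)² = 0.00921;  (1·δa/a)² = (1×0.0619)² = 0.00384;  (1·δp/p)² = (1×0.0556)² = 0.00309;  (-3·δz/z)² = (-3×0.108)² = 0.104
δQ/Q = √(0.120) = 0.347
Q = 9.242e-13, so δQ = 0.347 × 9.242e-13 = 3.21e-13.

(9.242 ± 3.21) × 10^-13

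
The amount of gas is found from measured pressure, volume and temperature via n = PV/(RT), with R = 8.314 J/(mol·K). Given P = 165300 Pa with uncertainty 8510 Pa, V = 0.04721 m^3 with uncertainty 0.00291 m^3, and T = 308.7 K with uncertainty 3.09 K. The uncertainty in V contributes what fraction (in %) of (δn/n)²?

58.0%

(δn/n)² = (1·δP/P)² + (1·δV/V)² + (-1·δT/T)²
  P term: (1×0.0515)² = 0.00265
  V term: (1×0.0616)² = 0.00380
  T term: (-1×0.0100)² = 0.000100
Total = 0.00655. Share from V = 0.00380/0.00655 = 0.580.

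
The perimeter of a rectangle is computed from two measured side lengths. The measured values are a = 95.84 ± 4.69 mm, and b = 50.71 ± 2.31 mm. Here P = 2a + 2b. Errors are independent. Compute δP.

10.5 mm

For a sum/difference, combine absolute errors in quadrature:
  (2·δa)² = 88.0;  (2·δb)² = 21.3
δP = √(109) = 10.5 mm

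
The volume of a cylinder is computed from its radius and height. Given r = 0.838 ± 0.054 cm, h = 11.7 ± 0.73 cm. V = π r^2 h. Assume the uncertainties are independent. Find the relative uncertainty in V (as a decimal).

Each factor contributes (exponent × relative error)² to (δV/V)²:
  (2·δr/r)² = (2×0.0644)² = 0.0166;  (1·δh/h)² = (1×0.0624)² = 0.00389
δV/V = √(0.0205) = 0.143

0.143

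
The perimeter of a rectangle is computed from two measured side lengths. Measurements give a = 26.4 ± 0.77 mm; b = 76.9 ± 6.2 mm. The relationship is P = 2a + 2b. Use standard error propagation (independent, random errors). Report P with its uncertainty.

207 ± 12.5 mm

P is a linear combination, so absolute uncertainties add in quadrature:
  (2·δa)² = 2.37;  (2·δb)² = 154
δP = √(156) = 12.5 mm
P = 207 mm.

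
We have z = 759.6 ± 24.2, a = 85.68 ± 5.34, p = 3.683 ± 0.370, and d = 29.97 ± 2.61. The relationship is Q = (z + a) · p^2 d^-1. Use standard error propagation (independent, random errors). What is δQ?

84.5

Let u = z + a = 845.3. δu = √(δz² + δa²) = √(586 + 28.5) = 24.8, so δu/u = 0.0293.
Q is then a monomial in u, p, d:
δQ/Q = √((δu/u)² + (2·δp/p)² + (-1·δd/d)²) = √(0.000860 + 0.0404 + 0.00758) = 0.221
Q = 382.6, so δQ = 0.221 × 382.6 = 84.5.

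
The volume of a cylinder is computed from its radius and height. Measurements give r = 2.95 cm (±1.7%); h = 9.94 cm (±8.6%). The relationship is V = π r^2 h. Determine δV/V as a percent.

Each factor contributes (exponent × relative error)² to (δV/V)²:
  (2·δr/r)² = (2×0.0170)² = 0.00116;  (1·δh/h)² = (1×0.0860)² = 0.00740
δV/V = √(0.00855) = 0.0925

9.25%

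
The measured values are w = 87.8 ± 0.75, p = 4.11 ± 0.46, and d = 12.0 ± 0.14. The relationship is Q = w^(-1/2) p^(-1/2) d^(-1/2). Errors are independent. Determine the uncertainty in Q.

0.000857

Products/powers → add relative errors in quadrature, weighted by exponent:
  (−½·δw/w)² = (-0.5×0.00854)² = 1.82e-05;  (−½·δp/p)² = (-0.5×0.112)² = 0.00313;  (−½·δd/d)² = (-0.5×0.0117)² = 3.4e-05
δQ/Q = √(0.00318) = 0.0564
Q = 0.0152, so δQ = 0.0564 × 0.0152 = 0.000857.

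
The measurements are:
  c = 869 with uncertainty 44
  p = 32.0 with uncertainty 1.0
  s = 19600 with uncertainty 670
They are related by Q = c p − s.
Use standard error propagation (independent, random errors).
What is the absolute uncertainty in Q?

Let w = c·p = 27800. δw/w = √((1·δc/c)² + (1·δp/p)²) = √(0.00256 + 0.000977) = 0.0595, so δw = 1650.
Q = w − s: δQ = √(δw² + δs²) = √(2.74e+06 + 4.49e+05) = 1790

1790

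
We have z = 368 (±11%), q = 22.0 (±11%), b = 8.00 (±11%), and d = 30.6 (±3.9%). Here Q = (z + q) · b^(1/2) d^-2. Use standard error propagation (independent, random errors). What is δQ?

Let u = z + q = 390. δu = √(δz² + δq²) = √(1640 + 5.86) = 40.6, so δu/u = 0.104.
Q is then a monomial in u, b, d:
δQ/Q = √((δu/u)² + (½·δb/b)² + (-2·δd/d)²) = √(0.0108 + 0.00302 + 0.00608) = 0.141
Q = 1.18, so δQ = 0.141 × 1.18 = 0.166.

0.166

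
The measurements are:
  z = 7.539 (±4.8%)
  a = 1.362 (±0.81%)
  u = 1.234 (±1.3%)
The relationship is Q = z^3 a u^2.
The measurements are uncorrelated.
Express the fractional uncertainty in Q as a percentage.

Since Q is a product/quotient, work with relative uncertainties:
  (3·δz/z)² = (3×0.0480)² = 0.0207;  (1·δa/a)² = (1×0.00810)² = 6.56e-05;  (2·δu/u)² = (2×0.0130)² = 0.000676
δQ/Q = √(0.0215) = 0.147

14.7%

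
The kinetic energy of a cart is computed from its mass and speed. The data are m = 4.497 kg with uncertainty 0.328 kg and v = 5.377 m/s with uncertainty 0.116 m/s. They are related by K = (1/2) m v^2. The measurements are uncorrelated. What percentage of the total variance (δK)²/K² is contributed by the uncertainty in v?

(δK/K)² = (1·δm/m)² + (2·δv/v)²
  m term: (1×0.0729)² = 0.00532
  v term: (2×0.0216)² = 0.00186
Total = 0.00718. Share from v = 0.00186/0.00718 = 0.259.

25.9%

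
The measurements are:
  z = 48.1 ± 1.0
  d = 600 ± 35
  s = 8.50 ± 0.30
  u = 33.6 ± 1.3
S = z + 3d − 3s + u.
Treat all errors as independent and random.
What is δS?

105

Sums and differences: (δS)² = Σ (cᵢ δxᵢ)².
  (δz)² = 1.00;  (3·δd)² = 11000;  (3·δs)² = 0.810;  (δu)² = 1.69
δS = √(11000) = 105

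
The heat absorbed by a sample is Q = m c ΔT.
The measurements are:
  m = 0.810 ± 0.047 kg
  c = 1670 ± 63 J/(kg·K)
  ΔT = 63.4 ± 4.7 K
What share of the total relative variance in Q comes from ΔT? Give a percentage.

53.4%

(δQ/Q)² = (1·δm/m)² + (1·δc/c)² + (1·δΔT/ΔT)²
  m term: (1×0.0580)² = 0.00337
  c term: (1×0.0377)² = 0.00142
  ΔT term: (1×0.0741)² = 0.00550
Total = 0.0103. Share from ΔT = 0.00550/0.0103 = 0.534.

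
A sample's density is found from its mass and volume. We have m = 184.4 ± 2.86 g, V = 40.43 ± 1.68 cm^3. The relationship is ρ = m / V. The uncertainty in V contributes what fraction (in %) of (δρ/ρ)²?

(δρ/ρ)² = (1·δm/m)² + (-1·δV/V)²
  m term: (1×0.0155)² = 0.000241
  V term: (-1×0.0416)² = 0.00173
Total = 0.00197. Share from V = 0.00173/0.00197 = 0.878.

87.8%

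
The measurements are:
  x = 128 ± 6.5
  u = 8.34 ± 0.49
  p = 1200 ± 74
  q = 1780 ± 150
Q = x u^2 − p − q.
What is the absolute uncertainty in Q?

1150

Let w = x·u^2 = 8900. δw/w = √((1·δx/x)² + (2·δu/u)²) = √(0.00258 + 0.0138) = 0.128, so δw = 1140.
Q = w − p − q: δQ = √(δw² + δp² + δq²) = √(1.3e+06 + 5480 + 22500) = 1150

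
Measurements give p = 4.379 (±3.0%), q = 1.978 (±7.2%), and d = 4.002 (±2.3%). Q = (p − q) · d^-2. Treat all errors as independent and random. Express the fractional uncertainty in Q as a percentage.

9.29%

Let u = p − q = 2.401. δu = √(δp² + δq²) = √(0.0173 + 0.0203) = 0.194, so δu/u = 0.0807.
Q is then a monomial in u, d:
δQ/Q = √((δu/u)² + (-2·δd/d)²) = √(0.00651 + 0.00212) = 0.0929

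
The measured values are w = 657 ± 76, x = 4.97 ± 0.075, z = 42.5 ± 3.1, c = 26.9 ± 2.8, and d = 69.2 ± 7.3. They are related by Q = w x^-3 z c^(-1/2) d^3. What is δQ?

Each factor contributes (exponent × relative error)² to (δQ/Q)²:
  (1·δw/w)² = (1×0.116)² = 0.0134;  (-3·δx/x)² = (-3×0.0151)² = 0.00205;  (1·δz/z)² = (1×0.0729)² = 0.00532;  (−½·δc/c)² = (-0.5×0.104)² = 0.00271;  (3·δd/d)² = (3×0.105)² = 0.100
δQ/Q = √(0.124) = 0.352
Q = 1.45e+07, so δQ = 0.352 × 1.45e+07 = 5.11e+06.

5.11e+06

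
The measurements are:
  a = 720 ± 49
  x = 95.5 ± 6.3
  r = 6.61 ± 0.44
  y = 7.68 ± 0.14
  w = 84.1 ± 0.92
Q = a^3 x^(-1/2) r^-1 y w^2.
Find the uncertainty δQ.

Relative error in a monomial: (δQ/Q)² = Σ (nᵢ · δxᵢ/xᵢ)².
  (3·δa/a)² = (3×0.0681)² = 0.0417;  (−½·δx/x)² = (-0.5×0.0660)² = 0.00109;  (-1·δr/r)² = (-1×0.0666)² = 0.00443;  (1·δy/y)² = (1×0.0182)² = 0.000332;  (2·δw/w)² = (2×0.0109)² = 0.000479
δQ/Q = √(0.0480) = 0.219
Q = 3.14e+11, so δQ = 0.219 × 3.14e+11 = 6.88e+10.

6.88e+10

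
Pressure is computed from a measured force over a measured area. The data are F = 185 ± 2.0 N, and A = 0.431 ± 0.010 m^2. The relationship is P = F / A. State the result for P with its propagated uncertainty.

Since P is a product/quotient, work with relative uncertainties:
  (1·δF/F)² = (1×0.0108)² = 0.000117;  (-1·δA/A)² = (-1×0.0232)² = 0.000538
δP/P = √(0.000655) = 0.0256
P = 429 Pa, so δP = 0.0256 × 429 = 11.0 Pa.

429 ± 11.0 Pa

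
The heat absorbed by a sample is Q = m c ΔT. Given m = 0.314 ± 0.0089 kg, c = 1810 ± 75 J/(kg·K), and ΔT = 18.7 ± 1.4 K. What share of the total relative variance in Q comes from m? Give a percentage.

(δQ/Q)² = (1·δm/m)² + (1·δc/c)² + (1·δΔT/ΔT)²
  m term: (1×0.0283)² = 0.000803
  c term: (1×0.0414)² = 0.00172
  ΔT term: (1×0.0749)² = 0.00560
Total = 0.00813. Share from m = 0.000803/0.00813 = 0.0989.

9.89%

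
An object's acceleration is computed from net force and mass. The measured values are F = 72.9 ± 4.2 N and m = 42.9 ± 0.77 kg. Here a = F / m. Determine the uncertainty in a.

For a monomial a ∝ F, m^-1, fractional errors add in quadrature:
  (1·δF/F)² = (1×0.0576)² = 0.00332;  (-1·δm/m)² = (-1×0.0179)² = 0.000322
δa/a = √(0.00364) = 0.0603
a = 1.70 m/s^2, so δa = 0.0603 × 1.70 = 0.103 m/s^2.

0.103 m/s^2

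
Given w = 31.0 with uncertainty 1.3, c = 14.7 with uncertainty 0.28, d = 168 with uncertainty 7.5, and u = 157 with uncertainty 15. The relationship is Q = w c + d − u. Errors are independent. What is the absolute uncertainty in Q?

26.9

Let p = w·c = 456. δp/p = √((1·δw/w)² + (1·δc/c)²) = √(0.00176 + 0.000363) = 0.0461, so δp = 21.0.
Q = p + d − u: δQ = √(δp² + δd² + δu²) = √(441 + 56.2 + 225) = 26.9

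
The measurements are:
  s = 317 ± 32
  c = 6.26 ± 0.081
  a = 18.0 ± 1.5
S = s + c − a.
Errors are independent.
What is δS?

32.0

For a sum/difference, combine absolute errors in quadrature:
  (δs)² = 1020;  (δc)² = 0.00656;  (δa)² = 2.25
δS = √(1030) = 32.0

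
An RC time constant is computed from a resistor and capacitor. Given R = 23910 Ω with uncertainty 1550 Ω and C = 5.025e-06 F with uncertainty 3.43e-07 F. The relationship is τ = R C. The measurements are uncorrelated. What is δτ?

Since τ is a product/quotient, work with relative uncertainties:
  (1·δR/R)² = (1×0.0648)² = 0.00420;  (1·δC/C)² = (1×0.0683)² = 0.00466
δτ/τ = √(0.00886) = 0.0941
τ = 0.1201 s, so δτ = 0.0941 × 0.1201 = 0.0113 s.

0.0113 s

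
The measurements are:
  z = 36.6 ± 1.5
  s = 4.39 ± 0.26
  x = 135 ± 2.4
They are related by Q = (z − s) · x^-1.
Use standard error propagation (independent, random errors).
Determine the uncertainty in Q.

0.0120

Let u = z − s = 32.2. δu = √(δz² + δs²) = √(2.25 + 0.0676) = 1.52, so δu/u = 0.0473.
Q is then a monomial in u, x:
δQ/Q = √((δu/u)² + (-1·δx/x)²) = √(0.00223 + 0.000316) = 0.0505
Q = 0.239, so δQ = 0.0505 × 0.239 = 0.0120.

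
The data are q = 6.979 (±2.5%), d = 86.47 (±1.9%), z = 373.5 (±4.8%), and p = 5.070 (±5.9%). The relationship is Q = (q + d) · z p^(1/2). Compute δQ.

4640

Let u = q + d = 93.45. δu = √(δq² + δd²) = √(0.0304 + 2.70) = 1.65, so δu/u = 0.0177.
Q is then a monomial in u, z, p:
δQ/Q = √((δu/u)² + (1·δz/z)² + (½·δp/p)²) = √(0.000313 + 0.00230 + 0.000870) = 0.0590
Q = 78590, so δQ = 0.0590 × 78590 = 4640.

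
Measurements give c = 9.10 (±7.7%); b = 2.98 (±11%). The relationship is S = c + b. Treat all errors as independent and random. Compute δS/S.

0.0640

S is a linear combination, so absolute uncertainties add in quadrature:
  (δc)² = 0.491;  (δb)² = 0.107
δS = √(0.598) = 0.774
S = 12.1, so δS/S = 0.774/12.1 = 0.0640.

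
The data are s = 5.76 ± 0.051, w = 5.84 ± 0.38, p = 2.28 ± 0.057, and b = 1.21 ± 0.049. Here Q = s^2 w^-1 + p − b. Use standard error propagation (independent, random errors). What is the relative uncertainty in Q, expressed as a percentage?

5.78%

Let h = s^2·w^-1 = 5.68. δh/h = √((2·δs/s)² + (-1·δw/w)²) = √(0.000314 + 0.00423) = 0.0674, so δh = 0.383.
Q = h + p − b: δQ = √(δh² + δp² + δb²) = √(0.147 + 0.00325 + 0.00240) = 0.390
Q = 6.75, so δQ/Q = 0.390/6.75 = 0.0578.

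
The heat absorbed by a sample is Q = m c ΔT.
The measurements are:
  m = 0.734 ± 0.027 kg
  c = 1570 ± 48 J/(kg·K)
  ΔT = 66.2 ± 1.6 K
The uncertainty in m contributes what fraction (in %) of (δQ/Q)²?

47.1%

(δQ/Q)² = (1·δm/m)² + (1·δc/c)² + (1·δΔT/ΔT)²
  m term: (1×0.0368)² = 0.00135
  c term: (1×0.0306)² = 0.000935
  ΔT term: (1×0.0242)² = 0.000584
Total = 0.00287. Share from m = 0.00135/0.00287 = 0.471.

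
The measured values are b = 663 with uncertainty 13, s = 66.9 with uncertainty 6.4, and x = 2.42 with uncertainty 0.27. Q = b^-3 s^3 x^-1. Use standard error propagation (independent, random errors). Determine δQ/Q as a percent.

Each factor contributes (exponent × relative error)² to (δQ/Q)²:
  (-3·δb/b)² = (-3×0.0196)² = 0.00346;  (3·δs/s)² = (3×0.0957)² = 0.0824;  (-1·δx/x)² = (-1×0.112)² = 0.0124
δQ/Q = √(0.0983) = 0.313

31.3%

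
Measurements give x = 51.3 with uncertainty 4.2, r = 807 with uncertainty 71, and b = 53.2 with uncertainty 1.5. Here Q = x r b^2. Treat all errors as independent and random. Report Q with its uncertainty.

(1.17 ± 0.156) × 10^8

Relative error in a monomial: (δQ/Q)² = Σ (nᵢ · δxᵢ/xᵢ)².
  (1·δx/x)² = (1×0.0819)² = 0.00670;  (1·δr/r)² = (1×0.0880)² = 0.00774;  (2·δb/b)² = (2×0.0282)² = 0.00318
δQ/Q = √(0.0176) = 0.133
Q = 1.17e+08, so δQ = 0.133 × 1.17e+08 = 1.56e+07.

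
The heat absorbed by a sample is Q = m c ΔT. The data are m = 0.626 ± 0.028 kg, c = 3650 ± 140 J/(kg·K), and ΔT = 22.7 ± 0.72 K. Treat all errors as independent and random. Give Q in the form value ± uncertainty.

51900 ± 3470 J

For a monomial Q ∝ m, c, ΔT, fractional errors add in quadrature:
  (1·δm/m)² = (1×0.0447)² = 0.00200;  (1·δc/c)² = (1×0.0384)² = 0.00147;  (1·δΔT/ΔT)² = (1×0.0317)² = 0.00101
δQ/Q = √(0.00448) = 0.0669
Q = 51900 J, so δQ = 0.0669 × 51900 = 3470 J.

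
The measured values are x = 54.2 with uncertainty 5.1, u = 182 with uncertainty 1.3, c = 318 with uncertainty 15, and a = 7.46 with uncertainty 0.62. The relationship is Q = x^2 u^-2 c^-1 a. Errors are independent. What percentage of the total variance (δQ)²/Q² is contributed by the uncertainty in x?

79.1%

(δQ/Q)² = (2·δx/x)² + (-2·δu/u)² + (-1·δc/c)² + (1·δa/a)²
  x term: (2×0.0941)² = 0.0354
  u term: (-2×0.00714)² = 0.000204
  c term: (-1×0.0472)² = 0.00222
  a term: (1×0.0831)² = 0.00691
Total = 0.0448. Share from x = 0.0354/0.0448 = 0.791.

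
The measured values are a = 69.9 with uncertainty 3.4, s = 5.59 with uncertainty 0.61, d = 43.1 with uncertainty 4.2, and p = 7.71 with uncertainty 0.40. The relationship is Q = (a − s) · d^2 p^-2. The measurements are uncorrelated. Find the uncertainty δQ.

457

Let u = a − s = 64.3. δu = √(δa² + δs²) = √(11.6 + 0.372) = 3.45, so δu/u = 0.0537.
Q is then a monomial in u, d, p:
δQ/Q = √((δu/u)² + (2·δd/d)² + (-2·δp/p)²) = √(0.00289 + 0.0380 + 0.0108) = 0.227
Q = 2010, so δQ = 0.227 × 2010 = 457.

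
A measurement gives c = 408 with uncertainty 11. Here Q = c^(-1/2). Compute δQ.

0.000667

Q ∝ c^(-1/2), so δQ/Q = |−½| · δc/c = 0.5 × 0.0270 = 0.0135.
Q = 0.0495, so δQ = 0.0135 × 0.0495 = 0.000667.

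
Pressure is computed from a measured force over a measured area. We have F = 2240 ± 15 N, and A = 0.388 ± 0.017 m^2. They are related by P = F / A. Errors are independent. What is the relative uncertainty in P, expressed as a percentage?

4.43%

P is a product of powers, so relative uncertainties combine in quadrature:
  (1·δF/F)² = (1×0.00670)² = 4.48e-05;  (-1·δA/A)² = (-1×0.0438)² = 0.00192
δP/P = √(0.00196) = 0.0443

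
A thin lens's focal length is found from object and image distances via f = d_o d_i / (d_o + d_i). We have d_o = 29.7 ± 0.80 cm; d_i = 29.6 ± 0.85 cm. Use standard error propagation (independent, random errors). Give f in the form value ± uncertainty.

14.8 ± 0.292 cm

∂f/∂d_o = (d_i/(d_o+d_i))² = 0.249;  ∂f/∂d_i = (d_o/(d_o+d_i))² = 0.251
δf = √((∂f/∂d_o · δd_o)² + (∂f/∂d_i · δd_i)²) = √(0.0397 + 0.0455) = 0.292 cm
f = 14.8 cm.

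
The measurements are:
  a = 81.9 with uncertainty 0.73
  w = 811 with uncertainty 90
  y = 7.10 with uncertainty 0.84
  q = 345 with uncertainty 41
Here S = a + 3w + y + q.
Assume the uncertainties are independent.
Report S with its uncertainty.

Sums and differences: (δS)² = Σ (cᵢ δxᵢ)².
  (δa)² = 0.533;  (3·δw)² = 72900;  (δy)² = 0.706;  (δq)² = 1680
δS = √(74600) = 273
S = 2870.

2870 ± 273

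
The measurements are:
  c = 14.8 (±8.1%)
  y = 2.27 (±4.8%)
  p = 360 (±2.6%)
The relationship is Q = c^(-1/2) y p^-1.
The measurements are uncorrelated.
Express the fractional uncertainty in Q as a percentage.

Q is a product of powers, so relative uncertainties combine in quadrature:
  (−½·δc/c)² = (-0.5×0.0810)² = 0.00164;  (1·δy/y)² = (1×0.0480)² = 0.00230;  (-1·δp/p)² = (-1×0.0260)² = 0.000676
δQ/Q = √(0.00462) = 0.0680

6.80%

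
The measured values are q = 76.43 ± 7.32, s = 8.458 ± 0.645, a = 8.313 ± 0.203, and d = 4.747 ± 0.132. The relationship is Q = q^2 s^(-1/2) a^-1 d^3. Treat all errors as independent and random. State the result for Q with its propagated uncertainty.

Q is a product of powers, so relative uncertainties combine in quadrature:
  (2·δq/q)² = (2×0.0958)² = 0.0367;  (−½·δs/s)² = (-0.5×0.0763)² = 0.00145;  (-1·δa/a)² = (-1×0.0244)² = 0.000596;  (3·δd/d)² = (3×0.0278)² = 0.00696
δQ/Q = √(0.0457) = 0.214
Q = 25850, so δQ = 0.214 × 25850 = 5530.

25850 ± 5530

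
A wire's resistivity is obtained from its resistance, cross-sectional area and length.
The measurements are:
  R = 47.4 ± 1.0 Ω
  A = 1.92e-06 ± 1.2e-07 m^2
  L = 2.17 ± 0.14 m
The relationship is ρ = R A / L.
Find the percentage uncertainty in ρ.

Each factor contributes (exponent × relative error)² to (δρ/ρ)²:
  (1·δR/R)² = (1×0.0211)² = 0.000445;  (1·δA/A)² = (1×0.0625)² = 0.00391;  (-1·δL/L)² = (-1×0.0645)² = 0.00416
δρ/ρ = √(0.00851) = 0.0923

9.23%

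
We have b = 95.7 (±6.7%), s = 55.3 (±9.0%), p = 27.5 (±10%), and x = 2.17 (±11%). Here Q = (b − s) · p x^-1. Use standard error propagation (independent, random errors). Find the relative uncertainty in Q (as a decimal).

Let u = b − s = 40.4. δu = √(δb² + δs²) = √(41.1 + 24.8) = 8.12, so δu/u = 0.201.
Q is then a monomial in u, p, x:
δQ/Q = √((δu/u)² + (1·δp/p)² + (-1·δx/x)²) = √(0.0404 + 0.0100 + 0.0121) = 0.250

0.250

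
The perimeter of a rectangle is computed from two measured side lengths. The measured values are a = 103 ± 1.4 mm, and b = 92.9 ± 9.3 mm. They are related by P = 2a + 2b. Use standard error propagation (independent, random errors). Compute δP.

Sums and differences: (δP)² = Σ (cᵢ δxᵢ)².
  (2·δa)² = 7.84;  (2·δb)² = 346
δP = √(354) = 18.8 mm

18.8 mm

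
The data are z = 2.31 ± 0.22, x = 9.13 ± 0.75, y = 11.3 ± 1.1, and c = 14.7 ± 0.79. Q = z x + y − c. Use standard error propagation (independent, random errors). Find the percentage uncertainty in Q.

16.8%

Let p = z·x = 21.1. δp/p = √((1·δz/z)² + (1·δx/x)²) = √(0.00907 + 0.00675) = 0.126, so δp = 2.65.
Q = p + y − c: δQ = √(δp² + δy² + δc²) = √(7.04 + 1.21 + 0.624) = 2.98
Q = 17.7, so δQ/Q = 2.98/17.7 = 0.168.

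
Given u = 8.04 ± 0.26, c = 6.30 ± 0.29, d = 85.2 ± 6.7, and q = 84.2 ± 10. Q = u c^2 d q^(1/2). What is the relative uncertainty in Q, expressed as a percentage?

13.9%

Products/powers → add relative errors in quadrature, weighted by exponent:
  (1·δu/u)² = (1×0.0323)² = 0.00105;  (2·δc/c)² = (2×0.0460)² = 0.00848;  (1·δd/d)² = (1×0.0786)² = 0.00618;  (½·δq/q)² = (0.5×0.119)² = 0.00353
δQ/Q = √(0.0192) = 0.139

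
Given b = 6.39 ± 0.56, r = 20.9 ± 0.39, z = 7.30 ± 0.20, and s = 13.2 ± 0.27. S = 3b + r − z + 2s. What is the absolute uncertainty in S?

1.82

S is a linear combination, so absolute uncertainties add in quadrature:
  (3·δb)² = 2.82;  (δr)² = 0.152;  (δz)² = 0.0400;  (2·δs)² = 0.292
δS = √(3.31) = 1.82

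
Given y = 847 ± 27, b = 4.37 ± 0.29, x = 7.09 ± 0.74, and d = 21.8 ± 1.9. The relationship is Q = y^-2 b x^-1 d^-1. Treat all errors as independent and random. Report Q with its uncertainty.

(3.94 ± 0.647) × 10^-8

Relative error in a monomial: (δQ/Q)² = Σ (nᵢ · δxᵢ/xᵢ)².
  (-2·δy/y)² = (-2×0.0319)² = 0.00406;  (1·δb/b)² = (1×0.0664)² = 0.00440;  (-1·δx/x)² = (-1×0.104)² = 0.0109;  (-1·δd/d)² = (-1×0.0872)² = 0.00760
δQ/Q = √(0.0270) = 0.164
Q = 3.94e-08, so δQ = 0.164 × 3.94e-08 = 6.47e-09.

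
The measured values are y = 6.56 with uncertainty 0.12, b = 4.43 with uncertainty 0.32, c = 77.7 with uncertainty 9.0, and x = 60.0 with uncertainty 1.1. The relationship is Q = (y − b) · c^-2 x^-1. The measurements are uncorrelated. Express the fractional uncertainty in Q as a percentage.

Let u = y − b = 2.13. δu = √(δy² + δb²) = √(0.0144 + 0.102) = 0.342, so δu/u = 0.160.
Q is then a monomial in u, c, x:
δQ/Q = √((δu/u)² + (-2·δc/c)² + (-1·δx/x)²) = √(0.0257 + 0.0537 + 0.000336) = 0.282

28.2%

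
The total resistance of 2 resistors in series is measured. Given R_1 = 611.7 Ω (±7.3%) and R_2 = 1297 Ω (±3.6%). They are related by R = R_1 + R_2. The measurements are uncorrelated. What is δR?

64.6 Ω

Each term contributes (cᵢ δxᵢ)² to (δR)²:
  (δR_1)² = 1990;  (δR_2)² = 2180
δR = √(4170) = 64.6 Ω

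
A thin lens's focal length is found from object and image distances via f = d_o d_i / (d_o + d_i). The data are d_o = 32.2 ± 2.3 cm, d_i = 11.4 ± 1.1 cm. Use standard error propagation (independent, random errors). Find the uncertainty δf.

∂f/∂d_o = (d_i/(d_o+d_i))² = 0.0684;  ∂f/∂d_i = (d_o/(d_o+d_i))² = 0.545
δf = √((∂f/∂d_o · δd_o)² + (∂f/∂d_i · δd_i)²) = √(0.0247 + 0.360) = 0.620 cm

0.620 cm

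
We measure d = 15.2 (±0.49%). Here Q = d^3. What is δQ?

Q ∝ d^3, so δQ/Q = |3| · δd/d = 3 × 0.00490 = 0.0147.
Q = 3510, so δQ = 0.0147 × 3510 = 51.6.

51.6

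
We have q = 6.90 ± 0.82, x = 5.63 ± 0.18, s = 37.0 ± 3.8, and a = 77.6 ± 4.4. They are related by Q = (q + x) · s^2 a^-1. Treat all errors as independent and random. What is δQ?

Let u = q + x = 12.5. δu = √(δq² + δx²) = √(0.672 + 0.0324) = 0.840, so δu/u = 0.0670.
Q is then a monomial in u, s, a:
δQ/Q = √((δu/u)² + (2·δs/s)² + (-1·δa/a)²) = √(0.00449 + 0.0422 + 0.00322) = 0.223
Q = 221, so δQ = 0.223 × 221 = 49.4.

49.4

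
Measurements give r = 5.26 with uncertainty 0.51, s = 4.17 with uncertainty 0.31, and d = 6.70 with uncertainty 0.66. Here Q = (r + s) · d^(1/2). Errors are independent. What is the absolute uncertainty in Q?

1.96

Let u = r + s = 9.43. δu = √(δr² + δs²) = √(0.260 + 0.0961) = 0.597, so δu/u = 0.0633.
Q is then a monomial in u, d:
δQ/Q = √((δu/u)² + (½·δd/d)²) = √(0.00401 + 0.00243) = 0.0802
Q = 24.4, so δQ = 0.0802 × 24.4 = 1.96.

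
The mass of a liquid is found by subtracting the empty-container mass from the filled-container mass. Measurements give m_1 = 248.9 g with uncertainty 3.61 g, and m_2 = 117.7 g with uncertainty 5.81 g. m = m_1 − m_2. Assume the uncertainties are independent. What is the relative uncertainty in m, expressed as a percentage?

Sums and differences: (δm)² = Σ (cᵢ δxᵢ)².
  (δm_1)² = 13.0;  (δm_2)² = 33.8
δm = √(46.8) = 6.84 g
m = 131.2 g, so δm/m = 6.84/131.2 = 0.0521.

5.21%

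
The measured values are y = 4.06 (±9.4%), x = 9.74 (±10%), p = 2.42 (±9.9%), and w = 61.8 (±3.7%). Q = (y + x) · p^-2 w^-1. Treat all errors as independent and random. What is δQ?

Let u = y + x = 13.8. δu = √(δy² + δx²) = √(0.146 + 0.949) = 1.05, so δu/u = 0.0758.
Q is then a monomial in u, p, w:
δQ/Q = √((δu/u)² + (-2·δp/p)² + (-1·δw/w)²) = √(0.00575 + 0.0392 + 0.00137) = 0.215
Q = 0.0381, so δQ = 0.215 × 0.0381 = 0.00821.

0.00821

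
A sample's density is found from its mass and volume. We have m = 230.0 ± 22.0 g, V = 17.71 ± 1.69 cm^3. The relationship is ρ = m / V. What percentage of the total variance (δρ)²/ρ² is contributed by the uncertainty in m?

(δρ/ρ)² = (1·δm/m)² + (-1·δV/V)²
  m term: (1×0.0957)² = 0.00915
  V term: (-1×0.0954)² = 0.00911
Total = 0.0183. Share from m = 0.00915/0.0183 = 0.501.

50.1%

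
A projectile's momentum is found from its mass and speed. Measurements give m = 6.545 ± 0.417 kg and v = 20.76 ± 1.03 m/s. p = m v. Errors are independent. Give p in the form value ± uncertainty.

Each factor contributes (exponent × relative error)² to (δp/p)²:
  (1·δm/m)² = (1×0.0637)² = 0.00406;  (1·δv/v)² = (1×0.0496)² = 0.00246
δp/p = √(0.00652) = 0.0808
p = 135.9 kg·m/s, so δp = 0.0808 × 135.9 = 11.0 kg·m/s.

135.9 ± 11.0 kg·m/s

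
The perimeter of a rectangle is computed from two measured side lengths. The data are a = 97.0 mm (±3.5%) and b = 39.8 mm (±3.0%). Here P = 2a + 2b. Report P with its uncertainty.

Absolute uncertainties add in quadrature for a linear combination:
  (2·δa)² = 46.1;  (2·δb)² = 5.70
δP = √(51.8) = 7.20 mm
P = 274 mm.

274 ± 7.20 mm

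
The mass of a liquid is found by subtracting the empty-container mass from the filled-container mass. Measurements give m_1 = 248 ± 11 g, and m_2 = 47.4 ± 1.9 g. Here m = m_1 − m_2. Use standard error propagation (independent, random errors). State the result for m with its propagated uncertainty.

For a sum/difference, combine absolute errors in quadrature:
  (δm_1)² = 121;  (δm_2)² = 3.61
δm = √(125) = 11.2 g
m = 201 g.

201 ± 11.2 g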